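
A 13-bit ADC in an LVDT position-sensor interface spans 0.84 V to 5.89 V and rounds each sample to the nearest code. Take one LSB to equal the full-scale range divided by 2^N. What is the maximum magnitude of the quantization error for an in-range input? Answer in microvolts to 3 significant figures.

Range = 5.89 − (0.84) = 5.05 V.
Step size = 5.05/8192 V = 0.61646 mV.
Worst-case error for round-to-nearest is half an LSB: 308 µV.

308 µV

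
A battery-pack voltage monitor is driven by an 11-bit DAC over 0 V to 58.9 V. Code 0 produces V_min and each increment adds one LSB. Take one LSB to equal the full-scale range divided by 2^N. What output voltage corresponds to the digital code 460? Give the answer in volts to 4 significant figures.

V_FS = 58.9 V. LSB = 58.9 V / 2^11.
Output = V_min + (460/2048) × range = 0 + 0.224609 × 58.9 V
      = 0 + 13.2295 = 13.2295 V.

13.23 V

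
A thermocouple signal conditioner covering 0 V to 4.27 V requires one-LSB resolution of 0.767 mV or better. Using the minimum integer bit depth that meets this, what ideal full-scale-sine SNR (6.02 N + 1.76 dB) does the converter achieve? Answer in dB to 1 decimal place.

80.0 dB

Full-scale range = 4.27 V.
Need 2^N ≥ 4.27 V / 0.767 mV = 5567 → N_min = 13.
6.02(13) + 1.76 = 80.02 dB.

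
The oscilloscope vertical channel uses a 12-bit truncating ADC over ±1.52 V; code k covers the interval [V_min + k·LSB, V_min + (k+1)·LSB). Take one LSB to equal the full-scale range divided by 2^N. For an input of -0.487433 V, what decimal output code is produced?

Span: 1.52 V − (-1.52 V) = 3.04 V. LSB = 3.04 V / 2^12 ≈ 0.7422 mV.
V_in − V_min = -0.487433 − (-1.52) = 1.032567 V.
Divide by LSB: 1.032567 × 4096/3.04 = 1391.2482.
Truncating gives code 1391.

1391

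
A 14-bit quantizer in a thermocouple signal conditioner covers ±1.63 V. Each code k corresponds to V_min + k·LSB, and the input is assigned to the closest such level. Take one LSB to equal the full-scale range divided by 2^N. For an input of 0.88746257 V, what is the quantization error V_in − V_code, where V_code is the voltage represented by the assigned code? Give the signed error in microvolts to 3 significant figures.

+35.8 µV

Span: 1.63 V − (-1.63 V) = 3.26 V. LSB = 3.26 V / 2^14 ≈ 199.0 µV.
(0.88746257 − (-1.63)) / LSB = 2.51746257 × 16384/3.26 = 12652.1800. Nearest integer: k = 12652.
V_code = -1.63 + (12652/16384) × 3.26 = 0.88742675781 V.
Error = V_in − V_code = 0.88746257 − (0.88742675781) = +35.8 µV.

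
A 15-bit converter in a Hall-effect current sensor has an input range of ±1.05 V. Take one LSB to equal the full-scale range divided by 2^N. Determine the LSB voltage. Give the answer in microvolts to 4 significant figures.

The full-scale span is 1.05 − (-1.05) = 2.1 V.
Number of codes = 2^15 = 32768.
LSB = 2.1 V / 2^15 = 64.09 µV.

64.09 µV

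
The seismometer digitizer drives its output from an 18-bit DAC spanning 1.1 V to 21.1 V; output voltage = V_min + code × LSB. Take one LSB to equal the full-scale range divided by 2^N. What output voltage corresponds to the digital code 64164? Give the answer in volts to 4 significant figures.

5.995 V

Span: 21.1 V − (1.1 V) = 20 V. LSB = 20 V / 2^18.
Output = V_min + (64164/262144) × range = 1.1 + 0.244766 × 20 V
      = 1.1 V + 4.89532 V = 5.99532 V.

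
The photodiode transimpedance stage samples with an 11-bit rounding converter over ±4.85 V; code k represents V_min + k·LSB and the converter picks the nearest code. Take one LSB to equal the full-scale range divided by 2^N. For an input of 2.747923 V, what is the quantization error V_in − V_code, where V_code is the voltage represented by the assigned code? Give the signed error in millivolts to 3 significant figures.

The full-scale span is 4.85 − (-4.85) = 9.7 V. LSB = 9.7 V / 2^11 ≈ 4.736 mV.
Position in LSBs: (2.747923 − (-4.85)) × 2048/9.7 = 1604.1800; rounding gives k = 1604.
Reconstructed level: -4.85 + 1604 × 9.7/2048 V = 2.747070313 V.
V_in − V_code = 2.747923 − (2.747070313) = +0.853 mV.

+0.853 mV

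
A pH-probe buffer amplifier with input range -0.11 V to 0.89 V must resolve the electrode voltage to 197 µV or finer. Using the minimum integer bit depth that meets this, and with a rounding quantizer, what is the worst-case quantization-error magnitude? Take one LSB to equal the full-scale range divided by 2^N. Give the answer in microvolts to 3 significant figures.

Range = 0.89 − (-0.11) = 1 V.
Levels needed ≥ 1/197 µV = 5076. 2^13 = 8192 suffices, so N_min = 13.
LSB = 1 V / 2^13 = 122.07 µV.
Max error for round-to-nearest is LSB/2 = 61.0 µV.

61.0 µV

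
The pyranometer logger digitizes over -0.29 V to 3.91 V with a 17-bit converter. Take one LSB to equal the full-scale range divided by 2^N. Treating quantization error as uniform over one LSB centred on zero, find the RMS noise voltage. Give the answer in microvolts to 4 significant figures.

Span: 3.91 V − (-0.29 V) = 4.2 V.
One LSB is 4.2 V / 131072 = 32.0435 µV.
V_rms = LSB/√12 = 32.0435 µV / √12 = 9.250 µV.

9.250 µV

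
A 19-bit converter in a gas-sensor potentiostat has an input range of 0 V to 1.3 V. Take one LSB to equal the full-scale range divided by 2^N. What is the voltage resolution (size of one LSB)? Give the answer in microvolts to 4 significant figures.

2.480 µV

V_FS = 1.3 V.
There are 2^19 = 524288 steps.
LSB = 1.3 V ÷ 2^19 = 1.3/524288 V = 2.480 µV.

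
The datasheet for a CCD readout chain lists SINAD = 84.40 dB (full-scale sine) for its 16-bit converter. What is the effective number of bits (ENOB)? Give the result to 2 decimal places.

13.73 bits

ENOB = (SINAD − 1.76) / 6.02 = (84.40 − 1.76) / 6.02 = 82.64 / 6.02 = 13.7276.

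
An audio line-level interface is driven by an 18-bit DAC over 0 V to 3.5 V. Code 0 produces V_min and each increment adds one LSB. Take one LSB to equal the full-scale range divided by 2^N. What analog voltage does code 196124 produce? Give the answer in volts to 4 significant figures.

2.619 V

Range is 3.5 V. LSB = 3.5 V / 2^18.
V_out = V_min + code × LSB = 0 V + 196124 × 3.5 V / 262144
      = 0 + 2.61854 = 2.61854 V.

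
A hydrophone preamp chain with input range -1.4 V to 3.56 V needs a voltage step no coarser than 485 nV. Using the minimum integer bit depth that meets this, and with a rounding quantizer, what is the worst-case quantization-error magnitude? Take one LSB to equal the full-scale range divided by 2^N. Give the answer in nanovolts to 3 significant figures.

The full-scale span is 3.56 − (-1.4) = 4.96 V.
Need 2^N ≥ 4.96 V / 485 nV = 1.023e7 → N_min = 24.
LSB = 4.96 V ÷ 2^24 = 4.96/16777216 V = 295.64 nV.
|e|_max = LSB/2 = 148 nV.

148 nV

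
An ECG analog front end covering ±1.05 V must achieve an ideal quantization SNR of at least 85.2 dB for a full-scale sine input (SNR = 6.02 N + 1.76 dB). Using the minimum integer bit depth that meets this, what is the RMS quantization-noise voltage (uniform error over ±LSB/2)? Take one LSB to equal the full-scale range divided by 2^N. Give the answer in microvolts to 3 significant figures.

37.0 µV

The full-scale span is 1.05 − (-1.05) = 2.1 V.
Required N = ⌈(85.2 − 1.76)/6.02⌉ = ⌈13.860⌉ = 14.
LSB = 2.1 V / 2^14 = 128.17 µV.
V_rms = LSB/√12 = 37.0 µV.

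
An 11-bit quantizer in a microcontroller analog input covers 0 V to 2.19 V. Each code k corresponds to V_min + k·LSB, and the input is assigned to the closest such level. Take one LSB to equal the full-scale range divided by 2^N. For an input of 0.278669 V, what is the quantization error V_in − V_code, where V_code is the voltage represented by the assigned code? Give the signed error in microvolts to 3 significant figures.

V_FS = 2.19 V. LSB = 2.19 V / 2^11 ≈ 1.069 mV.
(V_in − V_min)/LSB = (0.278669 − (0)) × 2048/2.19 = 260.6001 → nearest code k = 261.
Reconstructed level: 0 + 261 × 2.19/2048 V = 0.2790966797 V.
e = 0.278669 − (0.2790966797) = −428 µV.

−428 µV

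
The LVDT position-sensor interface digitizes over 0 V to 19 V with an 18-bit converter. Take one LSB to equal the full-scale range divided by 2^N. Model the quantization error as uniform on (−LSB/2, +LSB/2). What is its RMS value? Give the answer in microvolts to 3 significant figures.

20.9 µV

V_FS = 19 V.
One LSB is 19 V / 262144 = 72.479 µV.
V_rms = LSB/√12 = 72.479 µV / √12 = 20.9 µV.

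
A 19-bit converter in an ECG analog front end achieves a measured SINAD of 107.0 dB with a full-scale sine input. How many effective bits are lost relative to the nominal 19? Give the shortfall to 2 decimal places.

1.52 bits

Effective bits = (107.0 − 1.76)/6.02 = 17.4817.
Lost resolution: 19 − 17.4817 = 1.5183 bits.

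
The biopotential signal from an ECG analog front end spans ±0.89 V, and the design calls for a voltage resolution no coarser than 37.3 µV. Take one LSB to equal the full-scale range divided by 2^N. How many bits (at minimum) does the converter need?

16 bits

Full-scale range = 0.89 V − (-0.89 V) = 1.78 V.
Need 2^N ≥ 1.78 V / 37.3 µV = 47720 → N_min = 16.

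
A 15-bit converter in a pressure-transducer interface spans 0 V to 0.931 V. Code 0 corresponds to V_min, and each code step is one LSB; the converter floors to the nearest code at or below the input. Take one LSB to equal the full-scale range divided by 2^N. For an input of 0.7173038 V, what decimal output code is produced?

25246

V_FS = 0.931 V. LSB = 0.931 V / 2^15 ≈ 28.41 µV.
(V_in − V_min) × 2^15/range = (0.7173038 − (0)) × 32768/0.931 = 25246.628.
Floor → code = 25246.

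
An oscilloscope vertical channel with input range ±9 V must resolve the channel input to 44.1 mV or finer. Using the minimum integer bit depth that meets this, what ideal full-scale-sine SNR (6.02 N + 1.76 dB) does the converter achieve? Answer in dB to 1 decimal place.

Range = 9 − (-9) = 18 V.
Required number of levels: 18/44.1 mV = 408.16; smallest N with 2^N ≥ that is 9.
6.02(9) + 1.76 = 55.94 dB.

55.9 dB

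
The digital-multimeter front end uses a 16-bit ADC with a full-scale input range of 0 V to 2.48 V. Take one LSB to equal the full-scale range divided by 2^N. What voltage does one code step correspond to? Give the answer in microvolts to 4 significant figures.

37.84 µV

Range is 2.48 V.
There are 2^16 = 65536 steps.
Step size = 2.48/65536 V = 37.84 µV.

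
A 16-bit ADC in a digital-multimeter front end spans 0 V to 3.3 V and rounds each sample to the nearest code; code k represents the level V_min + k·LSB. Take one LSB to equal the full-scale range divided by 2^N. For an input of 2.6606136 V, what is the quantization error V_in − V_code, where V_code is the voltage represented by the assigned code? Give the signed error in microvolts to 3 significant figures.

+8.74 µV

Span = 3.3 V. LSB = 3.3 V / 2^16 ≈ 50.35 µV.
(2.6606136 − (0)) / LSB = 2.6606136 × 65536/3.3 = 52838.1736. Nearest integer: k = 52838.
V_code = 0 + (52838/65536) × 3.3 = 2.6606048584 V.
e = 2.6606136 − (2.6606048584) = +8.74 µV.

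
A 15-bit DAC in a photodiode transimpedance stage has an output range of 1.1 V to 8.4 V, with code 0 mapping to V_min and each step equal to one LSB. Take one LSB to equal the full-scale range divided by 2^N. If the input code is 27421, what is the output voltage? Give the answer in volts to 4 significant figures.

7.209 V

Full-scale range = 8.4 V − (1.1 V) = 7.3 V. LSB = 7.3 V / 2^15.
V_out = 1.1 + 27421 × (7.3/32768) V
      = 1.1 V + 6.10880 V = 7.20880 V.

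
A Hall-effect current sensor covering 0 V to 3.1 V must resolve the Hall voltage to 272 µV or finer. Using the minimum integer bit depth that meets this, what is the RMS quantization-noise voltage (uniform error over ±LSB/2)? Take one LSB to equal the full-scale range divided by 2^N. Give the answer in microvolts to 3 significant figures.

V_FS = 3.1 V.
Required number of levels: 3.1/272 µV = 11397; smallest N with 2^N ≥ that is 14.
One LSB is 3.1 V / 16384 = 189.21 µV.
V_rms = LSB/√12 = 54.6 µV.

54.6 µV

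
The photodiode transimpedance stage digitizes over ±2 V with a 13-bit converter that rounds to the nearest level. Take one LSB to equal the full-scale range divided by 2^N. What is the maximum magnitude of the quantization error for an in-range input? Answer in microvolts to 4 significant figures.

Range = 2 − (-2) = 4 V.
LSB = 4 V ÷ 2^13 = 4/8192 V = 488.281 µV.
|e|_max = LSB/2 = 244.1 µV.

244.1 µV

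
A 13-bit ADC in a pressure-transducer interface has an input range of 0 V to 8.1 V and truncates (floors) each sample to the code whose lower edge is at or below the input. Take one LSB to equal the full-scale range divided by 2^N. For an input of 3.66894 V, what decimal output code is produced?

V_FS = 8.1 V. LSB = 8.1 V / 2^13 ≈ 0.9888 mV.
code = ⌊(V_in − V_min)/LSB⌋ = ⌊(V_in − V_min) × 2^13 / range⌋
     = ⌊(3.66894 − (0)) × 8192 / 8.1⌋ = ⌊3.66894 × 8192/8.1⌋
     = ⌊3710.612⌋ = 3710.

3710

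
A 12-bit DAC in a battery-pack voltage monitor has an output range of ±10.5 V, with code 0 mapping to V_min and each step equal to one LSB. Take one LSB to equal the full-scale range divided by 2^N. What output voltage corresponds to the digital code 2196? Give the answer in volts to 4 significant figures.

The full-scale span is 10.5 − (-10.5) = 21 V. LSB = 21 V / 2^12.
V_out = -10.5 + 2196 × (21/4096) V
      = -10.5 V + 11.2588 V = 0.758789 V.

0.7588 V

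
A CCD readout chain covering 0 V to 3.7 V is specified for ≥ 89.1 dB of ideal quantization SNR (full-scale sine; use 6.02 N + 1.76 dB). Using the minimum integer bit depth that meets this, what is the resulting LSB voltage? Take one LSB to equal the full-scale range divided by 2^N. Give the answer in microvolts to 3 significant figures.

Full-scale range = 3.7 V.
6.02 N + 1.76 ≥ 89.1 gives N ≥ 14.508, so the minimum integer is 15.
Step size = 3.7/32768 V = 113 µV.

113 µV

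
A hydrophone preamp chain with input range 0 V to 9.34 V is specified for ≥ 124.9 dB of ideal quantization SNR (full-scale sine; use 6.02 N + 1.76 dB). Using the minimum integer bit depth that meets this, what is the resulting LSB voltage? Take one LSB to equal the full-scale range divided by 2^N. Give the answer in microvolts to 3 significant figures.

4.45 µV

Span = 9.34 V.
Solving 6.02 N ≥ 124.9 − 1.76: N ≥ 20.455. Round up → N = 21.
LSB = 9.34 V / 2^21 = 4.45 µV.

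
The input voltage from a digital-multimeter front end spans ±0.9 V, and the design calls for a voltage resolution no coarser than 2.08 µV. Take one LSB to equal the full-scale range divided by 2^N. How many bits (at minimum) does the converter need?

20 bits

The full-scale span is 0.9 − (-0.9) = 1.8 V.
Need 2^N ≥ 1.8 V / 2.08 µV = 865400 → N_min = 20.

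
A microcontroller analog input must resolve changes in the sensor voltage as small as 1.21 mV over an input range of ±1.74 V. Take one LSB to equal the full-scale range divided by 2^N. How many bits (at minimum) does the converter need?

Range = 1.74 − (-1.74) = 3.48 V.
Required number of levels: 3.48/1.21 mV = 2876.0; smallest N with 2^N ≥ that is 12.

12 bits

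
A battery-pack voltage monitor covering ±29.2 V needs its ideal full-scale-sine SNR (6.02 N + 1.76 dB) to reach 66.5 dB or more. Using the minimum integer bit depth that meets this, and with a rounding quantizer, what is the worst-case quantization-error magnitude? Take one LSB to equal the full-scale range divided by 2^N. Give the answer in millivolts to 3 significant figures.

The full-scale span is 29.2 − (-29.2) = 58.4 V.
Required N = ⌈(66.5 − 1.76)/6.02⌉ = ⌈10.754⌉ = 11.
LSB = 58.4 V / 2^11 = 28.516 mV.
Half an LSB is 14.3 mV.

14.3 mV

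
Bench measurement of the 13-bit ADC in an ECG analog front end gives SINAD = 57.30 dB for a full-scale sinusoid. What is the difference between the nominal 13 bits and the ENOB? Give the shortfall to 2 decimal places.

N_eff = (57.30 − 1.76)/6.02 = 9.2259 bits.
Shortfall = 13 − 9.2259 = 3.7741 bits.

3.77 bits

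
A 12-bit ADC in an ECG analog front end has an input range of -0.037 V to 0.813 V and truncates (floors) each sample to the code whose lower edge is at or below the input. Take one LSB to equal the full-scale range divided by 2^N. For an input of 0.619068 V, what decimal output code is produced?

Range = 0.813 − (-0.037) = 0.85 V. LSB = 0.85 V / 2^12 ≈ 207.5 µV.
V_in − V_min = 0.619068 − (-0.037) = 0.656068 V.
Divide by LSB: 0.656068 × 4096/0.85 = 3161.4759.
Truncating gives code 3161.

3161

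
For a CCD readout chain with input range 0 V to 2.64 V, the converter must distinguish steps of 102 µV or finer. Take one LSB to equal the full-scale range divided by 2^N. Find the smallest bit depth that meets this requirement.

15 bits

Span = 2.64 V.
Levels needed ≥ 2.64/102 µV = 25880. 2^15 = 32768 suffices, so N_min = 15.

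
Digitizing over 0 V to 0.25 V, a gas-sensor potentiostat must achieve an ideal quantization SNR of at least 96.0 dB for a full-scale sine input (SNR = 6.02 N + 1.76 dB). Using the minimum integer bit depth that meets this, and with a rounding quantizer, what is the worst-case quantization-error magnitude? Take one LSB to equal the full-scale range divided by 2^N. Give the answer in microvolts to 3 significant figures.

Full-scale range = 0.25 V.
N ≥ (96.0 − 1.76)/6.02 = 15.654 → N_min = 16.
Step size = 0.25/65536 V = 3.8147 µV.
Half an LSB is 1.91 µV.

1.91 µV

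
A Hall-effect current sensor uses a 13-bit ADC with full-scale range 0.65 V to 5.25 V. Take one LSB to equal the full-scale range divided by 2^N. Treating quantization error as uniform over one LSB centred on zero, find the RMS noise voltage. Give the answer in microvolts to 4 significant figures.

Range = 5.25 − (0.65) = 4.6 V.
LSB = 4.6 V ÷ 2^13 = 4.6/8192 V = 0.561523 mV.
For a uniform distribution on [−LSB/2, +LSB/2], V_rms = LSB/√12 = 0.561523 mV/3.4641 = 162.1 µV.

162.1 µV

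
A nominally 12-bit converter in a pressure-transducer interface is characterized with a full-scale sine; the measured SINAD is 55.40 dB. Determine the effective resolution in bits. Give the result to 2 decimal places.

ENOB = (SINAD − 1.76) / 6.02 = (55.40 − 1.76) / 6.02 = 53.64 / 6.02 = 8.9103.

8.91 bits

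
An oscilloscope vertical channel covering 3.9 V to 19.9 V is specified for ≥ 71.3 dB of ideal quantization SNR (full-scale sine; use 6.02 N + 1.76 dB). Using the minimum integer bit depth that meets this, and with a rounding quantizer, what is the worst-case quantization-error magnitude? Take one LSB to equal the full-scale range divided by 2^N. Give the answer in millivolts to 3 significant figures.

1.95 mV

Span: 19.9 V − (3.9 V) = 16 V.
6.02 N + 1.76 ≥ 71.3 gives N ≥ 11.551, so the minimum integer is 12.
Step size = 16/4096 V = 3.9063 mV.
Max error for round-to-nearest is LSB/2 = 1.95 mV.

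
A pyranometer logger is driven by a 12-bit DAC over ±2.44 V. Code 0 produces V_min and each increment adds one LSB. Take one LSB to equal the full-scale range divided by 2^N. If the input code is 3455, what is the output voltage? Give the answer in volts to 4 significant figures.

Range = 2.44 − (-2.44) = 4.88 V. LSB = 4.88 V / 2^12.
V_out = V_min + code × LSB = -2.44 V + 3455 × 4.88 V / 4096
      = -2.44 + 4.11631 = 1.67631 V.

1.676 V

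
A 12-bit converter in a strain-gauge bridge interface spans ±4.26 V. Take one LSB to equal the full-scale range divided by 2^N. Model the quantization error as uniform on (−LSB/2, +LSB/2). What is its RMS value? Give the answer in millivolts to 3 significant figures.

0.600 mV

The full-scale span is 4.26 − (-4.26) = 8.52 V.
One LSB is 8.52 V / 4096 = 2.0801 mV.
σ_q = LSB/√12 = 2.0801 mV/3.4641 = 0.600 mV.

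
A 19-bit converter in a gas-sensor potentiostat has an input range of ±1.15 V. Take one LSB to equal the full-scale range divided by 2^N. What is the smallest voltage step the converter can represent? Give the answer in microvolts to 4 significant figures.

The full-scale span is 1.15 − (-1.15) = 2.3 V.
Number of codes = 2^19 = 524288.
LSB = 2.3 V ÷ 2^19 = 2.3/524288 V = 4.387 µV.

4.387 µV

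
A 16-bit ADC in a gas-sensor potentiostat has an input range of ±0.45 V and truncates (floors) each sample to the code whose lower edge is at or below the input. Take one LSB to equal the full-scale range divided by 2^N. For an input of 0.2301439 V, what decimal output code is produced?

49526

Range = 0.45 − (-0.45) = 0.9 V. LSB = 0.9 V / 2^16 ≈ 13.73 µV.
(V_in − V_min) × 2^16/range = (0.2301439 − (-0.45)) × 65536/0.9 = 49526.567.
Floor → code = 49526.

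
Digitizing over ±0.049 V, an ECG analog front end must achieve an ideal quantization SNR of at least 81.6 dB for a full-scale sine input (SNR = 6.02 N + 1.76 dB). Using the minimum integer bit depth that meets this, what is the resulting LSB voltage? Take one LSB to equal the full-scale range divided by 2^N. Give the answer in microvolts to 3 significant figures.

5.98 µV

Span: 0.049 V − (-0.049 V) = 0.098 V.
N ≥ (81.6 − 1.76)/6.02 = 13.262 → N_min = 14.
LSB = 0.098 V / 2^14 = 5.98 µV.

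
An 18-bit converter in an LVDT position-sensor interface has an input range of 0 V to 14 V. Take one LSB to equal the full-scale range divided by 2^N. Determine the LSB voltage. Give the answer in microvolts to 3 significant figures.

53.4 µV

Range is 14 V.
Number of codes = 2^18 = 262144.
One LSB is 14 V / 262144 = 53.4 µV.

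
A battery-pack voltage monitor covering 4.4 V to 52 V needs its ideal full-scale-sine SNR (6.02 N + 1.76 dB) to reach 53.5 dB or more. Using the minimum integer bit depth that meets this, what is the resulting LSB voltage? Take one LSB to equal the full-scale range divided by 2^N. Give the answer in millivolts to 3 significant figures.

The full-scale span is 52 − (4.4) = 47.6 V.
N ≥ (53.5 − 1.76)/6.02 = 8.595 → N_min = 9.
LSB = 47.6 V / 2^9 = 93.0 mV.

93.0 mV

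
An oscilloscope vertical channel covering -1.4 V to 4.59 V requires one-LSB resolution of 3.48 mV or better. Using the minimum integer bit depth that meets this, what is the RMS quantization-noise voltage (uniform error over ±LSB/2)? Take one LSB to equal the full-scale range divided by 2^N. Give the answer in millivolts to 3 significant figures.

Full-scale range = 4.59 V − (-1.4 V) = 5.99 V.
Required number of levels: 5.99/3.48 mV = 1721.3; smallest N with 2^N ≥ that is 11.
Step size = 5.99/2048 V = 2.9248 mV.
V_rms = LSB/√12 = 0.844 mV.

0.844 mV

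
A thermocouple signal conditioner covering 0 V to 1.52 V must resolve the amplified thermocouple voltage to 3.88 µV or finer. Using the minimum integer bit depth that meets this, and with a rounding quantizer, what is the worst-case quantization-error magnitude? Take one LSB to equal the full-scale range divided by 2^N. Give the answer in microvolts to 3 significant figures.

1.45 µV

Range is 1.52 V.
Need 2^N ≥ 1.52 V / 3.88 µV = 391800 → N_min = 19.
LSB = 1.52 V / 2^19 = 2.8992 µV.
Max error for round-to-nearest is LSB/2 = 1.45 µV.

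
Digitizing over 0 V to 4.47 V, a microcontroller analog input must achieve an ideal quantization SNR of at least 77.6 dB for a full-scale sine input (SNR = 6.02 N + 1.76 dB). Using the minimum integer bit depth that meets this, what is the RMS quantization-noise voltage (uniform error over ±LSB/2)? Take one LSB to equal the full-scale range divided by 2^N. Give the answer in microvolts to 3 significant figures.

Full-scale range = 4.47 V.
Required N = ⌈(77.6 − 1.76)/6.02⌉ = ⌈12.598⌉ = 13.
LSB = 4.47 V ÷ 2^13 = 4.47/8192 V = 0.54565 mV.
V_rms = LSB/√12 = 158 µV.

158 µV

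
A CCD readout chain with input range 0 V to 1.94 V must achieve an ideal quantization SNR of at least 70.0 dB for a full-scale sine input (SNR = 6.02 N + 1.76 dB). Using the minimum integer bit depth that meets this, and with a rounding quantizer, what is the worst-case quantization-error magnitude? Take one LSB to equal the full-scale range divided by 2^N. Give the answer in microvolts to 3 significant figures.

Range is 1.94 V.
Solving 6.02 N ≥ 70.0 − 1.76: N ≥ 11.336. Round up → N = 12.
Step size = 1.94/4096 V = 473.63 µV.
Half an LSB is 237 µV.

237 µV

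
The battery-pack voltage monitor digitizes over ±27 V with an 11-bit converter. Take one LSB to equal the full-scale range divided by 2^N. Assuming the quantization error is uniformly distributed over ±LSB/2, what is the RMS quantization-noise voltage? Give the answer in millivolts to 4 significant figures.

7.612 mV

Span: 27 V − (-27 V) = 54 V.
LSB = 54 V ÷ 2^11 = 54/2048 V = 26.3672 mV.
σ_q = LSB/√12 = 26.3672 mV/3.4641 = 7.612 mV.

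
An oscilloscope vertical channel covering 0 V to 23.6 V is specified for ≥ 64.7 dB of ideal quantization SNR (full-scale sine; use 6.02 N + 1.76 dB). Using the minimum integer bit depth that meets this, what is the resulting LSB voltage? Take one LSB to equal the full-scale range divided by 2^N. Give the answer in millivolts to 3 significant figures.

11.5 mV

Full-scale range = 23.6 V.
Solving 6.02 N ≥ 64.7 − 1.76: N ≥ 10.455. Round up → N = 11.
LSB = 23.6 V / 2^11 = 11.5 mV.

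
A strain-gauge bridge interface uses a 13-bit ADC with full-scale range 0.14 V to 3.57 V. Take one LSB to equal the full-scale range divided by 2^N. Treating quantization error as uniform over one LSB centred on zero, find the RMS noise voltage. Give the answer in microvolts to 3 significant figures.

121 µV

Range = 3.57 − (0.14) = 3.43 V.
LSB = 3.43 V / 2^13 = 418.70 µV.
σ_q = LSB/√12 = 418.70 µV/3.4641 = 121 µV.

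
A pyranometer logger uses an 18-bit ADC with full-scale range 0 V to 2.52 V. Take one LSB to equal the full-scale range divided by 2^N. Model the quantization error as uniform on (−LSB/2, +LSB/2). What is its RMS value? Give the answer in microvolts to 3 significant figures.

Range is 2.52 V.
Step size = 2.52/262144 V = 9.6130 µV.
V_rms = LSB/√12 = 9.6130 µV / √12 = 2.78 µV.

2.78 µV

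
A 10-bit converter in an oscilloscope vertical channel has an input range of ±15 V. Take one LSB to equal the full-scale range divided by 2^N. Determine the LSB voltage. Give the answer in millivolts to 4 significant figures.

The full-scale span is 15 − (-15) = 30 V.
There are 2^10 = 1024 steps.
Step size = 30/1024 V = 29.30 mV.

29.30 mV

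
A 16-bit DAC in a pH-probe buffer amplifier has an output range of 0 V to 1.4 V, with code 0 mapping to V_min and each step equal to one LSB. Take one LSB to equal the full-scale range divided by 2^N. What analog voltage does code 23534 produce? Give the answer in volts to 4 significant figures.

0.5027 V

V_FS = 1.4 V. LSB = 1.4 V / 2^16.
V_out = 0 + 23534 × (1.4/65536) V
      = 0 + 0.502740 = 0.502740 V.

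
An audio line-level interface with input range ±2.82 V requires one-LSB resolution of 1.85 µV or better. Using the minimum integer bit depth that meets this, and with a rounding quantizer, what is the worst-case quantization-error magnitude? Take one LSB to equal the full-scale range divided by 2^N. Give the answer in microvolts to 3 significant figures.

Full-scale range = 2.82 V − (-2.82 V) = 5.64 V.
5.64 V / 1.85 µV = 3.049e6. Since 2^21 = 2097152 and 2^22 = 4194304, N = 22.
Step size = 5.64/4194304 V = 1.3447 µV.
Half an LSB is 0.672 µV.

0.672 µV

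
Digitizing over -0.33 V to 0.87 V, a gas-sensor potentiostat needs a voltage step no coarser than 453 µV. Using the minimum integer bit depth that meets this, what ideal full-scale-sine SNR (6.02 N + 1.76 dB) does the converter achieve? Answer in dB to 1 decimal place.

74.0 dB

Span: 0.87 V − (-0.33 V) = 1.2 V.
Required number of levels: 1.2/453 µV = 2649.0; smallest N with 2^N ≥ that is 12.
SNR = 6.02 × 12 + 1.76 = 74.00 dB.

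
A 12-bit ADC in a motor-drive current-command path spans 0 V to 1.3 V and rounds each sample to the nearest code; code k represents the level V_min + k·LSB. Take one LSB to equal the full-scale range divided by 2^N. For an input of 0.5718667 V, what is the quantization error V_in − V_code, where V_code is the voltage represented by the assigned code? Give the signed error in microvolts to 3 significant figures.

−57.1 µV

Full-scale range = 1.3 V. LSB = 1.3 V / 2^12 ≈ 317.4 µV.
Position in LSBs: (0.5718667 − (0)) × 4096/1.3 = 1801.8200; rounding gives k = 1802.
Reconstructed level: 0 + 1802 × 1.3/4096 V = 0.5719238281 V.
e = 0.5718667 − (0.5719238281) = −57.1 µV.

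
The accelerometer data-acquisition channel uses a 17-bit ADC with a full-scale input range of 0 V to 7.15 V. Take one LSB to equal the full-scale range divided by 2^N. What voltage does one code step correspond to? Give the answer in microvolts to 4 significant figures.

54.55 µV

Full-scale range = 7.15 V.
2^17 = 131072 levels.
Step size = 7.15/131072 V = 54.55 µV.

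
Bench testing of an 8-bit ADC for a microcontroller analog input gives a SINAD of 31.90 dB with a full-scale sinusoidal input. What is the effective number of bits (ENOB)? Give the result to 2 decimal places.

ENOB = (SINAD − 1.76) / 6.02 = (31.90 − 1.76) / 6.02 = 30.14 / 6.02 = 5.0066.

5.01 bits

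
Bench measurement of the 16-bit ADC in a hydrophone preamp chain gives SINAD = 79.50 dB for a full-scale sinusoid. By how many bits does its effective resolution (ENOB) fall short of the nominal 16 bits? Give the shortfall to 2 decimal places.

N_eff = (79.50 − 1.76)/6.02 = 12.9136 bits.
Lost resolution: 16 − 12.9136 = 3.0864 bits.

3.09 bits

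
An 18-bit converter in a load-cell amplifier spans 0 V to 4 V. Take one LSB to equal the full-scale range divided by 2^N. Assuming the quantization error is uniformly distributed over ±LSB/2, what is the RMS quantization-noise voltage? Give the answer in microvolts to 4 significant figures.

Range is 4 V.
Step size = 4/262144 V = 15.2588 µV.
RMS of a uniform error over width LSB is LSB/√12 = 4.405 µV.

4.405 µV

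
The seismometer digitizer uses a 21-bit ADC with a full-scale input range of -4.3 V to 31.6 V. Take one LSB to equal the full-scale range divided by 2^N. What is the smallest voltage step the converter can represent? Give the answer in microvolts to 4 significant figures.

17.12 µV

The full-scale span is 31.6 − (-4.3) = 35.9 V.
There are 2^21 = 2097152 steps.
LSB = 35.9 V ÷ 2^21 = 35.9/2097152 V = 17.12 µV.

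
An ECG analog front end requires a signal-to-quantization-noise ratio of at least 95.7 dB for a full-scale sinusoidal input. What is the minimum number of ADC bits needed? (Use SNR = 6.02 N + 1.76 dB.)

16 bits

N ≥ (95.7 − 1.76)/6.02 = 15.605 → N_min = 16.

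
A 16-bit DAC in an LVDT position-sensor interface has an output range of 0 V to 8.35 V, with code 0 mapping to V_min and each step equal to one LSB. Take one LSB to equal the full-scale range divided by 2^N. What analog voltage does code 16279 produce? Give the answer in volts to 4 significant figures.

2.074 V

V_FS = 8.35 V. LSB = 8.35 V / 2^16.
Output = V_min + (16279/65536) × range = 0 + 0.248398 × 8.35 V
      = 0 V + 2.07412 V = 2.07412 V.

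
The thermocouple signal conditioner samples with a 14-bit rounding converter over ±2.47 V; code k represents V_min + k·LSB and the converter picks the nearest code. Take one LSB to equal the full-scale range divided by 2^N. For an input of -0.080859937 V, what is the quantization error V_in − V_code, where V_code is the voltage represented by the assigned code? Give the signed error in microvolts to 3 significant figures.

−54.3 µV

The full-scale span is 2.47 − (-2.47) = 4.94 V. LSB = 4.94 V / 2^14 ≈ 301.5 µV.
(V_in − V_min)/LSB = (-0.080859937 − (-2.47)) × 16384/4.94 = 7923.8200 → nearest code k = 7924.
V_code = V_min + k × range/2^14 = -2.47 + 7924 × 4.94/16384 = -0.080805664063 V.
Error = V_in − V_code = -0.080859937 − (-0.080805664063) = −54.3 µV.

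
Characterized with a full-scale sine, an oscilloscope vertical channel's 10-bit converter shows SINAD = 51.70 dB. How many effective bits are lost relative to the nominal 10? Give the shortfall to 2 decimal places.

N_eff = (51.70 − 1.76)/6.02 = 8.2957 bits.
10 − 8.2957 = 1.70 bits below nominal.

1.70 bits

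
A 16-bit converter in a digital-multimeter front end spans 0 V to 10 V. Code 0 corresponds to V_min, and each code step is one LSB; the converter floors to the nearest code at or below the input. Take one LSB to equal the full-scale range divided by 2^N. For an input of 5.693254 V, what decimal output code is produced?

37311

Full-scale range = 10 V. LSB = 10 V / 2^16 ≈ 152.6 µV.
code = ⌊(V_in − V_min)/LSB⌋ = ⌊(V_in − V_min) × 2^16 / range⌋
     = ⌊(5.693254 − (0)) × 65536 / 10⌋ = ⌊5.693254 × 65536/10⌋
     = ⌊37311.309⌋ = 37311.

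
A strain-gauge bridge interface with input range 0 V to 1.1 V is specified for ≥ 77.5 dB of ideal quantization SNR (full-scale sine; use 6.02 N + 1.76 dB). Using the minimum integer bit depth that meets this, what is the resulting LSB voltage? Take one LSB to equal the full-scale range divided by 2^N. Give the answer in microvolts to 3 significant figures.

Full-scale range = 1.1 V.
Required N = ⌈(77.5 − 1.76)/6.02⌉ = ⌈12.581⌉ = 13.
Step size = 1.1/8192 V = 134 µV.

134 µV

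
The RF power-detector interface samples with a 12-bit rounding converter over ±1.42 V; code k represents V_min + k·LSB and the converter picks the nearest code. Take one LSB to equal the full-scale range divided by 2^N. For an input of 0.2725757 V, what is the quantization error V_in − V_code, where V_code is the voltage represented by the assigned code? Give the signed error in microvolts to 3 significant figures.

+85.5 µV

Full-scale range = 1.42 V − (-1.42 V) = 2.84 V. LSB = 2.84 V / 2^12 ≈ 0.6934 mV.
(V_in − V_min)/LSB = (0.2725757 − (-1.42)) × 4096/2.84 = 2441.1233 → nearest code k = 2441.
V_code = V_min + k × range/2^12 = -1.42 + 2441 × 2.84/4096 = 0.2724902344 V.
Error = V_in − V_code = 0.2725757 − (0.2724902344) = +85.5 µV.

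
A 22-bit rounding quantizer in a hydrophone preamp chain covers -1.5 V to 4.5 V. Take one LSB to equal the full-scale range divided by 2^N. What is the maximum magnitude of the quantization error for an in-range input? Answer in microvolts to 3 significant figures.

0.715 µV

The full-scale span is 4.5 − (-1.5) = 6 V.
One LSB is 6 V / 4194304 = 1.4305 µV.
|e|_max = LSB/2 = 0.715 µV.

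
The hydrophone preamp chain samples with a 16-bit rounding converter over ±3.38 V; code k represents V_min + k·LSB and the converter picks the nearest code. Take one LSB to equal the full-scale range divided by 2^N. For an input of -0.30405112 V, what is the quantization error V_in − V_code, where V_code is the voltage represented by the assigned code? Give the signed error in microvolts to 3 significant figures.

Span: 3.38 V − (-3.38 V) = 6.76 V. LSB = 6.76 V / 2^16 ≈ 103.1 µV.
(V_in − V_min)/LSB = (-0.30405112 − (-3.38)) × 65536/6.76 = 29820.3233 → nearest code k = 29820.
Reconstructed level: -3.38 + 29820 × 6.76/65536 V = -0.30408447266 V.
V_in − V_code = -0.30405112 − (-0.30408447266) = +33.4 µV.

+33.4 µV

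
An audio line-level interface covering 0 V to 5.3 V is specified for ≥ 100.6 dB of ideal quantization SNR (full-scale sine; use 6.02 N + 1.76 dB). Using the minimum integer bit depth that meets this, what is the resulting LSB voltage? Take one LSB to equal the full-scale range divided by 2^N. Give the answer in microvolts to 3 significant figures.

40.4 µV

Full-scale range = 5.3 V.
Solving 6.02 N ≥ 100.6 − 1.76: N ≥ 16.419. Round up → N = 17.
Step size = 5.3/131072 V = 40.4 µV.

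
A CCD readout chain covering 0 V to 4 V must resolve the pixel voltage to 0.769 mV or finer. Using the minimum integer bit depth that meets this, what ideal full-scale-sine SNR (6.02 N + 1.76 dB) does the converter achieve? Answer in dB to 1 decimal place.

Full-scale range = 4 V.
Levels needed ≥ 4/0.769 mV = 5202. 2^13 = 8192 suffices, so N_min = 13.
6.02(13) + 1.76 = 80.02 dB.

80.0 dB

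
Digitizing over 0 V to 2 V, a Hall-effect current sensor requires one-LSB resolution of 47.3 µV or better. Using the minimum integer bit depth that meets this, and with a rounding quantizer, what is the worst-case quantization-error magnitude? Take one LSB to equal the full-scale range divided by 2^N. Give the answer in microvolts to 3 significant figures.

V_FS = 2 V.
Levels needed ≥ 2/47.3 µV = 42280. 2^16 = 65536 suffices, so N_min = 16.
One LSB is 2 V / 65536 = 30.518 µV.
Max error for round-to-nearest is LSB/2 = 15.3 µV.

15.3 µV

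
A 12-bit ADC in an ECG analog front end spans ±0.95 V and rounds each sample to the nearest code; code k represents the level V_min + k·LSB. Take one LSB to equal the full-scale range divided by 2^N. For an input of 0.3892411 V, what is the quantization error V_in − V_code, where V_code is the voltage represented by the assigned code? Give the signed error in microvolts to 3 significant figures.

+56.5 µV

Range = 0.95 − (-0.95) = 1.9 V. LSB = 1.9 V / 2^12 ≈ 463.9 µV.
Position in LSBs: (0.3892411 − (-0.95)) × 4096/1.9 = 2887.1219; rounding gives k = 2887.
Reconstructed level: -0.95 + 2887 × 1.9/4096 V = 0.3891845703 V.
e = 0.3892411 − (0.3891845703) = +56.5 µV.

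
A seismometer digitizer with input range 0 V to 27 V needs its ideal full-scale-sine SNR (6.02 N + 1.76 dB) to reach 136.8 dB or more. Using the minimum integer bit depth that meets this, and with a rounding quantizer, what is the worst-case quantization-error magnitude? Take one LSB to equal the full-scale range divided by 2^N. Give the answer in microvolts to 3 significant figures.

Span = 27 V.
Solving 6.02 N ≥ 136.8 − 1.76: N ≥ 22.432. Round up → N = 23.
LSB = 27 V / 2^23 = 3.2187 µV.
Half an LSB is 1.61 µV.

1.61 µV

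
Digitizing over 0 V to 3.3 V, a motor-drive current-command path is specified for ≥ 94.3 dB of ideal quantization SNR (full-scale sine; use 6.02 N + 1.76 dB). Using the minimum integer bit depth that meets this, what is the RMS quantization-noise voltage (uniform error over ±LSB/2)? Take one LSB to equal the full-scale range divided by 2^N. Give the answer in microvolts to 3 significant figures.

14.5 µV

V_FS = 3.3 V.
N ≥ (94.3 − 1.76)/6.02 = 15.372 → N_min = 16.
Step size = 3.3/65536 V = 50.354 µV.
σ_q = LSB/√12 = 50.354 µV/3.4641 = 14.5 µV.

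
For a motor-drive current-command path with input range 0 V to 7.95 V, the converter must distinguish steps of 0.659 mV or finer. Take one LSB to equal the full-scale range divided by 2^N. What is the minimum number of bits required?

14 bits

Range is 7.95 V.
Need 2^N ≥ 7.95 V / 0.659 mV = 12060 → N_min = 14.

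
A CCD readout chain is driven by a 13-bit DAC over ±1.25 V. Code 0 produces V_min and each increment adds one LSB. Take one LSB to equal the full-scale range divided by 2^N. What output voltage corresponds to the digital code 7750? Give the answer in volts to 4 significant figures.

1.115 V

Range = 1.25 − (-1.25) = 2.5 V. LSB = 2.5 V / 2^13.
V_out = V_min + code × LSB = -1.25 V + 7750 × 2.5 V / 8192
      = -1.25 + 2.36511 = 1.11511 V.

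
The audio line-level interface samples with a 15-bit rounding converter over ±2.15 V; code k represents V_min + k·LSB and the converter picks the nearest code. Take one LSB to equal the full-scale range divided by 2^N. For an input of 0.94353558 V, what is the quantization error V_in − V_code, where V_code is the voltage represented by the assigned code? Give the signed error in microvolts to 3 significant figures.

+23.6 µV

Span: 2.15 V − (-2.15 V) = 4.3 V. LSB = 4.3 V / 2^15 ≈ 131.2 µV.
Position in LSBs: (0.94353558 − (-2.15)) × 32768/4.3 = 23574.1800; rounding gives k = 23574.
V_code = V_min + k × range/2^15 = -2.15 + 23574 × 4.3/32768 = 0.94351196289 V.
V_in − V_code = 0.94353558 − (0.94351196289) = +23.6 µV.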